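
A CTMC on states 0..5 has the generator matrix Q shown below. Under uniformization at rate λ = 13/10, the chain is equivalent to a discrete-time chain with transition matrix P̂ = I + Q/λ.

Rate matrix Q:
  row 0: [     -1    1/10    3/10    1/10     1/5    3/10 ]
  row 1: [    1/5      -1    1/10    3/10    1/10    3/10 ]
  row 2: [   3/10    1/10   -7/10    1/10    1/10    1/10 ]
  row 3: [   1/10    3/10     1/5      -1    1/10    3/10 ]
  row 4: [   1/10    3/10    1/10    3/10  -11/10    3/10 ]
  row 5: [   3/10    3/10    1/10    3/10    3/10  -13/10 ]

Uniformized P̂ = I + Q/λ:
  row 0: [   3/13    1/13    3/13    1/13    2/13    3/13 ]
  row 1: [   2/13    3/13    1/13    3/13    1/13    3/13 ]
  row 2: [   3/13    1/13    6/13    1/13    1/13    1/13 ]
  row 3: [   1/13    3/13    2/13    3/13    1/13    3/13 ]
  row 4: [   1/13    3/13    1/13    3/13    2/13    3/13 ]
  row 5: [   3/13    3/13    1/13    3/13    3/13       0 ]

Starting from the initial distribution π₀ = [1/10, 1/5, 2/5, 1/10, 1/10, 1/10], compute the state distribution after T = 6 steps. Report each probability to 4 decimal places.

π = [0.1713, 0.1749, 0.1903, 0.1749, 0.1249, 0.1636]

t=0: π = [0.1000, 0.2000, 0.4000, 0.1000, 0.1000, 0.1000]
t=1: π = [0.1846, 0.1538, 0.2538, 0.1538, 0.1077, 0.1462]
t=2: π = [0.1787, 0.1633, 0.2148, 0.1633, 0.1219, 0.1580]
t=3: π = [0.1743, 0.1702, 0.1996, 0.1702, 0.1244, 0.1613]
t=4: π = [0.1724, 0.1732, 0.1936, 0.1732, 0.1247, 0.1628]
t=5: π = [0.1716, 0.1745, 0.1912, 0.1745, 0.1248, 0.1634]
t=6: π = [0.1713, 0.1749, 0.1903, 0.1749, 0.1249, 0.1636]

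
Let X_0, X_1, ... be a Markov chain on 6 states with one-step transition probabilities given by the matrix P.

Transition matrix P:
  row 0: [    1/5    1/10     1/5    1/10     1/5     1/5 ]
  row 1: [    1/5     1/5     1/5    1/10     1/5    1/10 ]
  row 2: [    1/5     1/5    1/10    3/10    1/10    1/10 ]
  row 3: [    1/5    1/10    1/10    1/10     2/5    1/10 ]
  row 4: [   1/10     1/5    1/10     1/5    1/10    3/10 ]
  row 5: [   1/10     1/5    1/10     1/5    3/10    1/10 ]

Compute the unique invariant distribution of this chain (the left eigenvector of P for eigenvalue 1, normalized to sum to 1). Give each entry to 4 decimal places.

π = [0.1627, 0.1673, 0.1330, 0.1639, 0.2140, 0.1591]

Balance equations π_j = Σ_i π_i·P[i][j]:
  π_0 = 1/5·π_0 + 1/5·π_1 + 1/5·π_2 + 1/5·π_3 + 1/10·π_4 + 1/10·π_5
  π_1 = 1/10·π_0 + 1/5·π_1 + 1/5·π_2 + 1/10·π_3 + 1/5·π_4 + 1/5·π_5
  π_2 = 1/5·π_0 + 1/5·π_1 + 1/10·π_2 + 1/10·π_3 + 1/10·π_4 + 1/10·π_5
  π_3 = 1/10·π_0 + 1/10·π_1 + 3/10·π_2 + 1/10·π_3 + 1/5·π_4 + 1/5·π_5
  π_4 = 1/5·π_0 + 1/5·π_1 + 1/10·π_2 + 2/5·π_3 + 1/10·π_4 + 3/10·π_5
  normalize: π_0 + π_1 + π_2 + π_3 + π_4 + π_5 = 1
Solving the linear system gives exactly π = [1611/9902, 1657/9902, 1317/9902, 1623/9902, 25427/118824, 18901/118824].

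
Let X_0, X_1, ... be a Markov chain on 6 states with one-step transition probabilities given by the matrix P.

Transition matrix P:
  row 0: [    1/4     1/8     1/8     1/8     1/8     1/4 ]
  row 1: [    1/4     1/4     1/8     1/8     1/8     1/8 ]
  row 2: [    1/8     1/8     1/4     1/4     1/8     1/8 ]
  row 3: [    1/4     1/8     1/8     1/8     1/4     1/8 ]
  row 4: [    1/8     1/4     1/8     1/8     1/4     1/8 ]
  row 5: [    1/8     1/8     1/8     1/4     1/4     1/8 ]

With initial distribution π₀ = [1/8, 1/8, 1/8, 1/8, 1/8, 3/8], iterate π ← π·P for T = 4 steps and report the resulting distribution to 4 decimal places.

π = [0.1902, 0.1697, 0.1429, 0.1614, 0.1871, 0.1487]

t=0: π = [0.1250, 0.1250, 0.1250, 0.1250, 0.1250, 0.3750]
t=1: π = [0.1719, 0.1563, 0.1406, 0.1875, 0.2031, 0.1406]
t=2: π = [0.1895, 0.1699, 0.1426, 0.1602, 0.1914, 0.1465]
t=3: π = [0.1899, 0.1702, 0.1428, 0.1611, 0.1873, 0.1487]
t=4: π = [0.1902, 0.1697, 0.1429, 0.1614, 0.1871, 0.1487]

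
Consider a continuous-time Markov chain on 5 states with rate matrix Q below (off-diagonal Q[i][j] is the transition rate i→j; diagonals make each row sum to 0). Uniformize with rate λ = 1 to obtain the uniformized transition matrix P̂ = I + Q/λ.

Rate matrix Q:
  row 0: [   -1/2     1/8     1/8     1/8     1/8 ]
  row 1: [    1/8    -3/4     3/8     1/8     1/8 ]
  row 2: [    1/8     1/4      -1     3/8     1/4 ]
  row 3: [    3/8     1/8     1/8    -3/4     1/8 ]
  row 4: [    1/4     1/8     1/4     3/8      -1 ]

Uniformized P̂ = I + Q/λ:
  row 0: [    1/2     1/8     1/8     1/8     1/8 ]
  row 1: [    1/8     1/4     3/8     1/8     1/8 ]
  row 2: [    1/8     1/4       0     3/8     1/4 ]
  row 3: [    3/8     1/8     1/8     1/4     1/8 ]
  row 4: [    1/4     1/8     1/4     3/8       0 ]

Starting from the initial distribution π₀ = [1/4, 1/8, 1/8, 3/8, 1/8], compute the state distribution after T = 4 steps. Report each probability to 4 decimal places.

π = [0.3167, 0.1660, 0.1622, 0.2259, 0.1292]

t=0: π = [0.2500, 0.1250, 0.1250, 0.3750, 0.1250]
t=1: π = [0.3281, 0.1563, 0.1563, 0.2344, 0.1250]
t=2: π = [0.3223, 0.1641, 0.1602, 0.2246, 0.1289]
t=3: π = [0.3181, 0.1655, 0.1621, 0.2253, 0.1289]
t=4: π = [0.3167, 0.1660, 0.1622, 0.2259, 0.1292]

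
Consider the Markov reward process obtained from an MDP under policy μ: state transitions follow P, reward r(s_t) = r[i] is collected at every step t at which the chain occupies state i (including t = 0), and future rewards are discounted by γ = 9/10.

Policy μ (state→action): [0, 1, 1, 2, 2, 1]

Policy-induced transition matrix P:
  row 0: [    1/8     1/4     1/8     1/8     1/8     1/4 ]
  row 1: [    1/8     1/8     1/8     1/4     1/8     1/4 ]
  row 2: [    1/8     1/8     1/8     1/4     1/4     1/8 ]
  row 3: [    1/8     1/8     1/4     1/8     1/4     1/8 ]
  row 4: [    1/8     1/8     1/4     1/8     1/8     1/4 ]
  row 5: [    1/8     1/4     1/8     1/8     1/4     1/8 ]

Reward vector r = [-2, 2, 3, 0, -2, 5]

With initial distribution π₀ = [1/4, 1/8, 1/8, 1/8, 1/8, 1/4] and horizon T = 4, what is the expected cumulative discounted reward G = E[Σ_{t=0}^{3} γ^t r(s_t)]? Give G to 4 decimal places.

t=0: π = [0.2500, 0.1250, 0.1250, 0.1250, 0.1250, 0.2500], E[r] = 1.1250, γ^t·E[r] = 1.125000, running G = 1.125000
t=1: π = [0.1250, 0.1875, 0.1563, 0.1563, 0.1875, 0.1875], E[r] = 1.1563, γ^t·E[r] = 1.040625, running G = 2.165625
t=2: π = [0.1250, 0.1641, 0.1680, 0.1680, 0.1875, 0.1875], E[r] = 1.1445, γ^t·E[r] = 0.927070, running G = 3.092695
t=3: π = [0.1250, 0.1641, 0.1694, 0.1665, 0.1904, 0.1846], E[r] = 1.1284, γ^t·E[r] = 0.822617, running G = 3.915312

G = 3.9153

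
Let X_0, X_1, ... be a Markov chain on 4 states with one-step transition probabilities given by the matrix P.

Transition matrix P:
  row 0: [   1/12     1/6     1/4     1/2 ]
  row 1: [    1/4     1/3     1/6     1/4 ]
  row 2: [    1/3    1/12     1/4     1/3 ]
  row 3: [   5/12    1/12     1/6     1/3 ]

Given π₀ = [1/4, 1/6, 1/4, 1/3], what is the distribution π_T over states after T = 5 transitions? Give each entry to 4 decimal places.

π = [0.2818, 0.1424, 0.2074, 0.3684]

t=0: π = [0.2500, 0.1667, 0.2500, 0.3333]
t=1: π = [0.2847, 0.1458, 0.2083, 0.3611]
t=2: π = [0.2801, 0.1435, 0.2078, 0.3686]
t=3: π = [0.2821, 0.1426, 0.2073, 0.3681]
t=4: π = [0.2816, 0.1425, 0.2074, 0.3685]
t=5: π = [0.2818, 0.1424, 0.2074, 0.3684]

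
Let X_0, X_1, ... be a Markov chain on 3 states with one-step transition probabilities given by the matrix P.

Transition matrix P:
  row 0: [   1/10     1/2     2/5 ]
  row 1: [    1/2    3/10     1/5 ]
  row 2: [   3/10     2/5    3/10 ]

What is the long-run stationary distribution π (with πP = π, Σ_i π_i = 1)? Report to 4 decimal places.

π = [0.3154, 0.3923, 0.2923]

Balance equations π_j = Σ_i π_i·P[i][j]:
  π_0 = 1/10·π_0 + 1/2·π_1 + 3/10·π_2
  π_1 = 1/2·π_0 + 3/10·π_1 + 2/5·π_2
  normalize: π_0 + π_1 + π_2 = 1
Solving the linear system gives exactly π = [41/130, 51/130, 19/65].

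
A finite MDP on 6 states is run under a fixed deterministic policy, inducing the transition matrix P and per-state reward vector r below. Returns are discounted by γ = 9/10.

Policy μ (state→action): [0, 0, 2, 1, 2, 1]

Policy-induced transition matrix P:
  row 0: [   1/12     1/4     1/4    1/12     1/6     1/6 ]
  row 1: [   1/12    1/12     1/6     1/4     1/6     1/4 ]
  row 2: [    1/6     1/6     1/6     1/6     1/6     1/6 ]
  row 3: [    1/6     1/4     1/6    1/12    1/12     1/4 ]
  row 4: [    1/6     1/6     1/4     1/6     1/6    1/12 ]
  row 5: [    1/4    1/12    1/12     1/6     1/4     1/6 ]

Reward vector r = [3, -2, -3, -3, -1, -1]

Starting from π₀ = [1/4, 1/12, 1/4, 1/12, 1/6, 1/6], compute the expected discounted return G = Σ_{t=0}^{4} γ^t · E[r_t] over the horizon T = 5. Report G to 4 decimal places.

t=0: π = [0.2500, 0.0833, 0.2500, 0.0833, 0.1667, 0.1667], E[r] = -0.7500, γ^t·E[r] = -0.750000, running G = -0.750000
t=1: π = [0.1528, 0.1736, 0.1875, 0.1458, 0.1736, 0.1667], E[r] = -1.2292, γ^t·E[r] = -1.106250, running G = -1.856250
t=2: π = [0.1534, 0.1632, 0.1800, 0.1563, 0.1684, 0.1788], E[r] = -1.2222, γ^t·E[r] = -0.990000, running G = -2.846250
t=3: π = [0.1552, 0.1640, 0.1786, 0.1545, 0.1685, 0.1793], E[r] = -1.2093, γ^t·E[r] = -0.881578, running G = -3.727828
t=4: π = [0.1550, 0.1639, 0.1787, 0.1545, 0.1687, 0.1792], E[r] = -1.2103, γ^t·E[r] = -0.794079, running G = -4.521908

G = -4.5219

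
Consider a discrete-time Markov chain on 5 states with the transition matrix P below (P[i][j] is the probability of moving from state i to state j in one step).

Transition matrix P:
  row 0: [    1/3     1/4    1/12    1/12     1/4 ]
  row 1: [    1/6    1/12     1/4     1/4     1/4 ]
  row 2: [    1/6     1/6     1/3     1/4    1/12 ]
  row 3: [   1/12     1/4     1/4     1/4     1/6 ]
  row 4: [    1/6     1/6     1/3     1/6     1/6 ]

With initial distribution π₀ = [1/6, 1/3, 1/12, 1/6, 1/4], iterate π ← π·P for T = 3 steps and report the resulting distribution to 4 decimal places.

π = [0.1797, 0.1832, 0.2560, 0.2054, 0.1756]

t=0: π = [0.1667, 0.3333, 0.0833, 0.1667, 0.2500]
t=1: π = [0.1806, 0.1667, 0.2500, 0.2014, 0.2014]
t=2: π = [0.1800, 0.1846, 0.2575, 0.2031, 0.1748]
t=3: π = [0.1797, 0.1832, 0.2560, 0.2054, 0.1756]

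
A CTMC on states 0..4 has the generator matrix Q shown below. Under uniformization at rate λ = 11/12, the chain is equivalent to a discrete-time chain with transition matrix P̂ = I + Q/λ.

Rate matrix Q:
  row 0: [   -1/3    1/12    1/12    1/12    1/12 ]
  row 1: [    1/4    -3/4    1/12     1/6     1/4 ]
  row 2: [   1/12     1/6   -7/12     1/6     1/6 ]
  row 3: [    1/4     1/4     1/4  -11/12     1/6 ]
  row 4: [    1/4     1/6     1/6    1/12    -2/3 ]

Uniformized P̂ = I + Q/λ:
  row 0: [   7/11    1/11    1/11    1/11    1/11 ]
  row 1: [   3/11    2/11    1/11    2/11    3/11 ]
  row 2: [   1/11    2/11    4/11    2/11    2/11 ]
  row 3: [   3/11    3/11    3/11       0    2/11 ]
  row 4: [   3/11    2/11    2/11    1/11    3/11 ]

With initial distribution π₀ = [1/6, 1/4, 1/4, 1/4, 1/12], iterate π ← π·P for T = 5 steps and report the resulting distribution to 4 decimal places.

π = [0.3756, 0.1582, 0.1760, 0.1113, 0.1789]

t=0: π = [0.1667, 0.2500, 0.2500, 0.2500, 0.0833]
t=1: π = [0.2879, 0.1894, 0.2121, 0.1136, 0.1970]
t=2: π = [0.3388, 0.1660, 0.1873, 0.1171, 0.1908]
t=3: π = [0.3619, 0.1617, 0.1806, 0.1124, 0.1834]
t=4: π = [0.3715, 0.1591, 0.1773, 0.1118, 0.1803]
t=5: π = [0.3756, 0.1582, 0.1760, 0.1113, 0.1789]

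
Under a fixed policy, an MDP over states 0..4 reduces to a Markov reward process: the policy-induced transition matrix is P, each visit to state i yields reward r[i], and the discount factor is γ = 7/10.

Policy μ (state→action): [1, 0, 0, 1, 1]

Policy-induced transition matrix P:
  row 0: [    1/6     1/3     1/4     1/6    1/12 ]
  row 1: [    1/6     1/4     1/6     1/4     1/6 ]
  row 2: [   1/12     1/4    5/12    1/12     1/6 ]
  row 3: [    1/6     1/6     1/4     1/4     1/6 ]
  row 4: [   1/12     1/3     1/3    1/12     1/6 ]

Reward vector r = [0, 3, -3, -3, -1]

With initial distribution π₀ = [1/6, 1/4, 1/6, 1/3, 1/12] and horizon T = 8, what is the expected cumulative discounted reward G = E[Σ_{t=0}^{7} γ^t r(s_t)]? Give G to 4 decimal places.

t=0: π = [0.1667, 0.2500, 0.1667, 0.3333, 0.0833], E[r] = -0.8333, γ^t·E[r] = -0.833333, running G = -0.833333
t=1: π = [0.1458, 0.2431, 0.2639, 0.1944, 0.1528], E[r] = -0.7986, γ^t·E[r] = -0.559028, running G = -1.392361
t=2: π = [0.1319, 0.2587, 0.2865, 0.1684, 0.1545], E[r] = -0.7431, γ^t·E[r] = -0.364097, running G = -1.756458
t=3: π = [0.1299, 0.2598, 0.2891, 0.1655, 0.1557], E[r] = -0.7399, γ^t·E[r] = -0.253776, running G = -2.010235
t=4: π = [0.1296, 0.2600, 0.2895, 0.1651, 0.1558], E[r] = -0.7395, γ^t·E[r] = -0.177545, running G = -2.187780
t=5: π = [0.1296, 0.2600, 0.2896, 0.1650, 0.1559], E[r] = -0.7394, γ^t·E[r] = -0.124272, running G = -2.312051
t=6: π = [0.1295, 0.2600, 0.2896, 0.1650, 0.1559], E[r] = -0.7394, γ^t·E[r] = -0.086989, running G = -2.399041
t=7: π = [0.1295, 0.2600, 0.2896, 0.1650, 0.1559], E[r] = -0.7394, γ^t·E[r] = -0.060892, running G = -2.459933

G = -2.4599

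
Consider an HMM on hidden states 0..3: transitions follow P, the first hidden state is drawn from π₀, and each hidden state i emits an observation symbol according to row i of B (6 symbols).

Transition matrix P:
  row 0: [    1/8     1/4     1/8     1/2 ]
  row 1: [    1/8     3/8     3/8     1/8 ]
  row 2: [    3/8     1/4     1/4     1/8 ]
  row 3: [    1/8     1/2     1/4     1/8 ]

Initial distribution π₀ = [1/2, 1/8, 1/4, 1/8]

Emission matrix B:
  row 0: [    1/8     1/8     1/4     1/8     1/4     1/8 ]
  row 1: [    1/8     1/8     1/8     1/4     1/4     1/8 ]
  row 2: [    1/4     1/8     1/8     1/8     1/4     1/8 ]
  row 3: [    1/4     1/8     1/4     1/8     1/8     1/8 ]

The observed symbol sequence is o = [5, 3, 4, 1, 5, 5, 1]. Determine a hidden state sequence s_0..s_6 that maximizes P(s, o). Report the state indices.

t=0: δ = [6.250e-02, 1.562e-02, 3.125e-02, 1.562e-02]  (obs o_0=5)
t=1: δ = [1.465e-03, 3.906e-03, 9.766e-04, 3.906e-03]  ψ = [2, 0, 0, 0]  (obs o_1=3)
t=2: δ = [1.221e-04, 4.883e-04, 3.662e-04, 9.155e-05]  ψ = [1, 3, 1, 0]  (obs o_2=4)
t=3: δ = [1.717e-05, 2.289e-05, 2.289e-05, 7.629e-06]  ψ = [2, 1, 1, 0]  (obs o_3=1)
t=4: δ = [1.073e-06, 1.073e-06, 1.073e-06, 1.073e-06]  ψ = [2, 1, 1, 0]  (obs o_4=5)
t=5: δ = [5.029e-08, 6.706e-08, 5.029e-08, 6.706e-08]  ψ = [2, 3, 1, 0]  (obs o_5=5)
t=6: δ = [2.357e-09, 4.191e-09, 3.143e-09, 3.143e-09]  ψ = [2, 3, 1, 0]  (obs o_6=1)
backtrack: best end state = 1; path = [0, 3, 1, 2, 0, 3, 1]

path = [0, 3, 1, 2, 0, 3, 1]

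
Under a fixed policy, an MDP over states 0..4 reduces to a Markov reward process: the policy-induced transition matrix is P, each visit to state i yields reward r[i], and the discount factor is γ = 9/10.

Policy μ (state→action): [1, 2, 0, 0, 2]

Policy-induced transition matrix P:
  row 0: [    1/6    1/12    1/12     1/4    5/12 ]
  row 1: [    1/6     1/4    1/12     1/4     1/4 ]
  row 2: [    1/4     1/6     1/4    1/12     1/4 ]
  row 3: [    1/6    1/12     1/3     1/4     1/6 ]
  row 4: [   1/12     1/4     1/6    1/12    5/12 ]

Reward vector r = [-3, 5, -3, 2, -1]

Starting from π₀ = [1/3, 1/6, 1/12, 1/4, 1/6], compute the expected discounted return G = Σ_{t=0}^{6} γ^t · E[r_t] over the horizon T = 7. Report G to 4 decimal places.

G = -0.5730

t=0: π = [0.3333, 0.1667, 0.0833, 0.2500, 0.1667], E[r] = -0.0833, γ^t·E[r] = -0.083333, running G = -0.083333
t=1: π = [0.1597, 0.1458, 0.1736, 0.2083, 0.3125], E[r] = -0.1667, γ^t·E[r] = -0.150000, running G = -0.233333
t=2: π = [0.1551, 0.1742, 0.1904, 0.1690, 0.3113], E[r] = -0.1389, γ^t·E[r] = -0.112500, running G = -0.345833
t=3: π = [0.1566, 0.1801, 0.1833, 0.1664, 0.3137], E[r] = -0.0998, γ^t·E[r] = -0.072773, running G = -0.418607
t=4: π = [0.1558, 0.1809, 0.1816, 0.1672, 0.3145], E[r] = -0.0879, γ^t·E[r] = -0.057649, running G = -0.476256
t=5: π = [0.1556, 0.1810, 0.1816, 0.1673, 0.3145], E[r] = -0.0862, γ^t·E[r] = -0.050923, running G = -0.527179
t=6: π = [0.1556, 0.1810, 0.1816, 0.1673, 0.3144], E[r] = -0.0862, γ^t·E[r] = -0.045809, running G = -0.572988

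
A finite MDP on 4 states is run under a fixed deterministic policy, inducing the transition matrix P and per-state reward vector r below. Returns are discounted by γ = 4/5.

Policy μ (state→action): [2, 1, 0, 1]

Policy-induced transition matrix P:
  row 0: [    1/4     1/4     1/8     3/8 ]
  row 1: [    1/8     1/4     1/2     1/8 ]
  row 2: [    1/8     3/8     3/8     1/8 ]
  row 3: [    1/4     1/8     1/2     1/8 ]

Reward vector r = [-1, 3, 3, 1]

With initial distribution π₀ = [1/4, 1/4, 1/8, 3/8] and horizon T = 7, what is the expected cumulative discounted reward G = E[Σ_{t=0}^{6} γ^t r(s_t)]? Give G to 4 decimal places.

G = 6.9654

t=0: π = [0.2500, 0.2500, 0.1250, 0.3750], E[r] = 1.2500, γ^t·E[r] = 1.250000, running G = 1.250000
t=1: π = [0.2031, 0.2188, 0.3906, 0.1875], E[r] = 1.8125, γ^t·E[r] = 1.450000, running G = 2.700000
t=2: π = [0.1738, 0.2754, 0.3750, 0.1758], E[r] = 1.9531, γ^t·E[r] = 1.250000, running G = 3.950000
t=3: π = [0.1687, 0.2749, 0.3879, 0.1685], E[r] = 1.9883, γ^t·E[r] = 1.018000, running G = 4.968000
t=4: π = [0.1671, 0.2774, 0.3882, 0.1672], E[r] = 1.9971, γ^t·E[r] = 0.818000, running G = 5.786000
t=5: π = [0.1668, 0.2776, 0.3888, 0.1668], E[r] = 1.9993, γ^t·E[r] = 0.655120, running G = 6.441120
t=6: π = [0.1667, 0.2778, 0.3889, 0.1667], E[r] = 1.9998, γ^t·E[r] = 0.524240, running G = 6.965360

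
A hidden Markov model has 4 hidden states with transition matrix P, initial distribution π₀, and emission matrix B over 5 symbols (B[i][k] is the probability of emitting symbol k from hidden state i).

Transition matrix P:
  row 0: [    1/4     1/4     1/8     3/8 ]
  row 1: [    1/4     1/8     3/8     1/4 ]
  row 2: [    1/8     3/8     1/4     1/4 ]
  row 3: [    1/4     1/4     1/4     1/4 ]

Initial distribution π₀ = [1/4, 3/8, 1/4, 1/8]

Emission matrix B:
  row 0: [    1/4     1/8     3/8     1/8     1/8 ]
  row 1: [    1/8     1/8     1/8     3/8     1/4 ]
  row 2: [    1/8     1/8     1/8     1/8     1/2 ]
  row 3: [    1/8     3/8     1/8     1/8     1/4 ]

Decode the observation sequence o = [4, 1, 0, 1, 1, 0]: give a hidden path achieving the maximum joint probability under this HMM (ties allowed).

path = [2, 3, 0, 3, 3, 0]

t=0: δ = [3.125e-02, 9.375e-02, 1.250e-01, 3.125e-02]  (obs o_0=4)
t=1: δ = [2.930e-03, 5.859e-03, 4.395e-03, 1.172e-02]  ψ = [1, 2, 1, 2]  (obs o_1=1)
t=2: δ = [7.324e-04, 3.662e-04, 3.662e-04, 3.662e-04]  ψ = [3, 3, 3, 3]  (obs o_2=0)
t=3: δ = [2.289e-05, 2.289e-05, 1.717e-05, 1.030e-04]  ψ = [0, 0, 1, 0]  (obs o_3=1)
t=4: δ = [3.219e-06, 3.219e-06, 3.219e-06, 9.656e-06]  ψ = [3, 3, 3, 3]  (obs o_4=1)
t=5: δ = [6.035e-07, 3.017e-07, 3.017e-07, 3.017e-07]  ψ = [3, 3, 3, 3]  (obs o_5=0)
backtrack: best end state = 0; path = [2, 3, 0, 3, 3, 0]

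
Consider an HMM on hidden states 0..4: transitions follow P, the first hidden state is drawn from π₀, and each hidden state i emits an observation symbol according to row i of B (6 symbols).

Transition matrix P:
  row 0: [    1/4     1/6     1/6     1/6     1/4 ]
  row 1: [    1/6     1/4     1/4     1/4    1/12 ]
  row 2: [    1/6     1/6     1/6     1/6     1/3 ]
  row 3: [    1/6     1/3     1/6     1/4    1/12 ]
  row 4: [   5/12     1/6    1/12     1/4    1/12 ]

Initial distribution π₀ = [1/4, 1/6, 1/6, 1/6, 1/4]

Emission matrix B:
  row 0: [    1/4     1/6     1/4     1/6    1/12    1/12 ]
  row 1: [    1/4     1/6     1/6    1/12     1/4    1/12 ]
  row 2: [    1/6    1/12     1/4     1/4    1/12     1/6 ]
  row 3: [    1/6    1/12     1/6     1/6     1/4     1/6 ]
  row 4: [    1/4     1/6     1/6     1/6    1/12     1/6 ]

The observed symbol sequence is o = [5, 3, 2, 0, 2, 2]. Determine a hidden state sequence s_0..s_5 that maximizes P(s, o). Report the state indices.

t=0: δ = [2.083e-02, 1.389e-02, 2.778e-02, 2.778e-02, 4.167e-02]  (obs o_0=5)
t=1: δ = [2.894e-03, 7.716e-04, 1.157e-03, 1.736e-03, 1.543e-03]  ψ = [4, 3, 2, 4, 2]  (obs o_1=3)
t=2: δ = [1.808e-04, 9.645e-05, 1.206e-04, 8.038e-05, 1.206e-04]  ψ = [0, 3, 0, 0, 0]  (obs o_2=2)
t=3: δ = [1.256e-05, 7.535e-06, 5.023e-06, 5.023e-06, 1.130e-05]  ψ = [4, 0, 0, 0, 0]  (obs o_3=0)
t=4: δ = [1.177e-06, 3.489e-07, 5.233e-07, 4.710e-07, 5.233e-07]  ψ = [4, 0, 0, 4, 0]  (obs o_4=2)
t=5: δ = [7.359e-08, 3.270e-08, 4.906e-08, 3.270e-08, 4.906e-08]  ψ = [0, 0, 0, 0, 0]  (obs o_5=2)
backtrack: best end state = 0; path = [4, 0, 0, 4, 0, 0]

path = [4, 0, 0, 4, 0, 0]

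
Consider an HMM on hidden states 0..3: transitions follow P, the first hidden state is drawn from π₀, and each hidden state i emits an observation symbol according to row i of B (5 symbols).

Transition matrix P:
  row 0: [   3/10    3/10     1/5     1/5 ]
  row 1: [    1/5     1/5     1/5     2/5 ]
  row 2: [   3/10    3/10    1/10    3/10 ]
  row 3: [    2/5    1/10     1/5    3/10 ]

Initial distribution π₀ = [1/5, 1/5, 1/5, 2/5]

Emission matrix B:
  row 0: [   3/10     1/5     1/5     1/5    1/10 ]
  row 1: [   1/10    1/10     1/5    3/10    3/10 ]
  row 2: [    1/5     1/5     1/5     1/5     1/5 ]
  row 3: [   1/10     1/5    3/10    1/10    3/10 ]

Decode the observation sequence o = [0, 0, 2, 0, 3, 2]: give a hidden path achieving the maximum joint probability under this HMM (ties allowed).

path = [0, 0, 3, 0, 1, 3]

t=0: δ = [6.000e-02, 2.000e-02, 4.000e-02, 4.000e-02]  (obs o_0=0)
t=1: δ = [5.400e-03, 1.800e-03, 2.400e-03, 1.200e-03]  ψ = [0, 0, 0, 0]  (obs o_1=0)
t=2: δ = [3.240e-04, 3.240e-04, 2.160e-04, 3.240e-04]  ψ = [0, 0, 0, 0]  (obs o_2=2)
t=3: δ = [3.888e-05, 9.720e-06, 1.296e-05, 1.296e-05]  ψ = [3, 0, 0, 1]  (obs o_3=0)
t=4: δ = [2.333e-06, 3.499e-06, 1.555e-06, 7.776e-07]  ψ = [0, 0, 0, 0]  (obs o_4=3)
t=5: δ = [1.400e-07, 1.400e-07, 1.400e-07, 4.199e-07]  ψ = [0, 0, 1, 1]  (obs o_5=2)
backtrack: best end state = 3; path = [0, 0, 3, 0, 1, 3]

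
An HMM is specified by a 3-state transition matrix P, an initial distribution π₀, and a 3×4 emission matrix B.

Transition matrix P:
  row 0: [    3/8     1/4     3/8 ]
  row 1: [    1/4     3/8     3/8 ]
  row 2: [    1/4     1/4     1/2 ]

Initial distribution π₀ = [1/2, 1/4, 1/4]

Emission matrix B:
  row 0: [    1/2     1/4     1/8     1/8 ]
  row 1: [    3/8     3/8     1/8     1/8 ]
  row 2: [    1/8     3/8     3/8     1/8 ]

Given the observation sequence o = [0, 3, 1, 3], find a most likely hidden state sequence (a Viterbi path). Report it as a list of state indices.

path = [0, 2, 2, 2]

t=0: δ = [2.500e-01, 9.375e-02, 3.125e-02]  (obs o_0=0)
t=1: δ = [1.172e-02, 7.812e-03, 1.172e-02]  ψ = [0, 0, 0]  (obs o_1=3)
t=2: δ = [1.099e-03, 1.099e-03, 2.197e-03]  ψ = [0, 0, 2]  (obs o_2=1)
t=3: δ = [6.866e-05, 6.866e-05, 1.373e-04]  ψ = [2, 2, 2]  (obs o_3=3)
backtrack: best end state = 2; path = [0, 2, 2, 2]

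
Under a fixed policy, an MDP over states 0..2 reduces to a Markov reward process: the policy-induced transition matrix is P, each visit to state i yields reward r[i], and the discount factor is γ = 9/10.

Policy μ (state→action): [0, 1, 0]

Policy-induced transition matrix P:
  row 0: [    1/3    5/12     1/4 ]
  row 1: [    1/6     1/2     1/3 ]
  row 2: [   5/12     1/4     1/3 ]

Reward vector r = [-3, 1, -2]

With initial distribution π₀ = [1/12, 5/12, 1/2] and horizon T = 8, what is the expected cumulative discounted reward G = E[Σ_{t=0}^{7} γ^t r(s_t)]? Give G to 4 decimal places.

G = -6.0997

t=0: π = [0.0833, 0.4167, 0.5000], E[r] = -0.8333, γ^t·E[r] = -0.833333, running G = -0.833333
t=1: π = [0.3056, 0.3681, 0.3264], E[r] = -1.2014, γ^t·E[r] = -1.081250, running G = -1.914583
t=2: π = [0.2992, 0.3929, 0.3079], E[r] = -1.1204, γ^t·E[r] = -0.907500, running G = -2.822083
t=3: π = [0.2935, 0.3981, 0.3084], E[r] = -1.0992, γ^t·E[r] = -0.801316, running G = -3.623400
t=4: π = [0.2927, 0.3984, 0.3089], E[r] = -1.0974, γ^t·E[r] = -0.719977, running G = -4.343377
t=5: π = [0.2927, 0.3984, 0.3089], E[r] = -1.0975, γ^t·E[r] = -0.648059, running G = -4.991436
t=6: π = [0.2927, 0.3984, 0.3089], E[r] = -1.0976, γ^t·E[r] = -0.583285, running G = -5.574721
t=7: π = [0.2927, 0.3984, 0.3089], E[r] = -1.0976, γ^t·E[r] = -0.524960, running G = -6.099681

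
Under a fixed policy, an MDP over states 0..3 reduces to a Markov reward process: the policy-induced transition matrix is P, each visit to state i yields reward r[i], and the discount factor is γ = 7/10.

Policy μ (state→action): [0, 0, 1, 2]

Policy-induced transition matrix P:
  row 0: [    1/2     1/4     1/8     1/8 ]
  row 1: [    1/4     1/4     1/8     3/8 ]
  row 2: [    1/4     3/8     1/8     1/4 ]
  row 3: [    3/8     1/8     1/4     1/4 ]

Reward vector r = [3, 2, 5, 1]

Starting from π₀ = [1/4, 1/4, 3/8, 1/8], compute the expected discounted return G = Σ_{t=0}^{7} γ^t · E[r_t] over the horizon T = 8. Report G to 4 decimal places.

G = 8.7432

t=0: π = [0.2500, 0.2500, 0.3750, 0.1250], E[r] = 3.2500, γ^t·E[r] = 3.250000, running G = 3.250000
t=1: π = [0.3281, 0.2813, 0.1406, 0.2500], E[r] = 2.5000, γ^t·E[r] = 1.750000, running G = 5.000000
t=2: π = [0.3633, 0.2363, 0.1563, 0.2441], E[r] = 2.5879, γ^t·E[r] = 1.268066, running G = 6.268066
t=3: π = [0.3713, 0.2390, 0.1555, 0.2341], E[r] = 2.6038, γ^t·E[r] = 0.893090, running G = 7.161156
t=4: π = [0.3721, 0.2402, 0.1543, 0.2335], E[r] = 2.6014, γ^t·E[r] = 0.624606, running G = 7.785762
t=5: π = [0.3722, 0.2401, 0.1542, 0.2335], E[r] = 2.6012, γ^t·E[r] = 0.437191, running G = 8.222953
t=6: π = [0.3722, 0.2401, 0.1542, 0.2335], E[r] = 2.6013, γ^t·E[r] = 0.306043, running G = 8.528996
t=7: π = [0.3722, 0.2401, 0.1542, 0.2335], E[r] = 2.6013, γ^t·E[r] = 0.214230, running G = 8.743226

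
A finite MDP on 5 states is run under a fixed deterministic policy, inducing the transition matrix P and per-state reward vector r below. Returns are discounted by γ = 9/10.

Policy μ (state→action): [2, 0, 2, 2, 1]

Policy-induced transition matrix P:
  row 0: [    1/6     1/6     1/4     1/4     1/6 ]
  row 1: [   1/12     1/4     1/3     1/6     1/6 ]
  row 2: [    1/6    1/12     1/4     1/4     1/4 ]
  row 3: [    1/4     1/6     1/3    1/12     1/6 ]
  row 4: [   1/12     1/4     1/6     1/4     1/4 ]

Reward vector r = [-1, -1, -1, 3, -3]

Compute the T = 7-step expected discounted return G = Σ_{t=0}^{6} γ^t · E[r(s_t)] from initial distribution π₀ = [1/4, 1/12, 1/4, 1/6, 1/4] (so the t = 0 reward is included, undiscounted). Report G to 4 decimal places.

t=0: π = [0.2500, 0.0833, 0.2500, 0.1667, 0.2500], E[r] = -0.8333, γ^t·E[r] = -0.833333, running G = -0.833333
t=1: π = [0.1528, 0.1736, 0.2500, 0.2153, 0.2083], E[r] = -0.5556, γ^t·E[r] = -0.500000, running G = -1.333333
t=2: π = [0.1528, 0.1777, 0.2650, 0.1997, 0.2049], E[r] = -0.6111, γ^t·E[r] = -0.495000, running G = -1.828333
t=3: π = [0.1514, 0.1765, 0.2644, 0.2019, 0.2058], E[r] = -0.6040, γ^t·E[r] = -0.440297, running G = -2.268630
t=4: π = [0.1516, 0.1765, 0.2644, 0.2016, 0.2058], E[r] = -0.6051, γ^t·E[r] = -0.397027, running G = -2.665657
t=5: π = [0.1516, 0.1765, 0.2644, 0.2017, 0.2059], E[r] = -0.6050, γ^t·E[r] = -0.357225, running G = -3.022882
t=6: π = [0.1516, 0.1765, 0.2644, 0.2017, 0.2059], E[r] = -0.6050, γ^t·E[r] = -0.321517, running G = -3.344399

G = -3.3444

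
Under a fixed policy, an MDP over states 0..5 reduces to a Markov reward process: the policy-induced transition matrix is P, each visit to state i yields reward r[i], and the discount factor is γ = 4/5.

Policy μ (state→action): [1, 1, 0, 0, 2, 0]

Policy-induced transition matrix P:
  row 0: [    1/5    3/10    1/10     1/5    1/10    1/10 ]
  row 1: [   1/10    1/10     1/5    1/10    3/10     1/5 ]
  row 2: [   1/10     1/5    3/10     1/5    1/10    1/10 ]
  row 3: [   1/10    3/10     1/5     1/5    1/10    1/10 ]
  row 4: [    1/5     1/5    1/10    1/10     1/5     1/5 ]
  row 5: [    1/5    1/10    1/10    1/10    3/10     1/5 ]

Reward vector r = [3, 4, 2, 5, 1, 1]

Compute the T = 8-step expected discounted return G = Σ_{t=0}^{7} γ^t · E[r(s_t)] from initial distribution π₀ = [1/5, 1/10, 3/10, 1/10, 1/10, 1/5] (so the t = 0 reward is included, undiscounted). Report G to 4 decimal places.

G = 10.8089

t=0: π = [0.2000, 0.1000, 0.3000, 0.1000, 0.1000, 0.2000], E[r] = 2.4000, γ^t·E[r] = 2.400000, running G = 2.400000
t=1: π = [0.1500, 0.2000, 0.1800, 0.1600, 0.1700, 0.1400], E[r] = 2.7200, γ^t·E[r] = 2.176000, running G = 4.576000
t=2: π = [0.1460, 0.1970, 0.1720, 0.1490, 0.1850, 0.1510], E[r] = 2.6510, γ^t·E[r] = 1.696640, running G = 6.272640
t=3: π = [0.1482, 0.1947, 0.1690, 0.1467, 0.1881, 0.1533], E[r] = 2.6363, γ^t·E[r] = 1.349786, running G = 7.622426
t=4: π = [0.1490, 0.1947, 0.1679, 0.1464, 0.1884, 0.1536], E[r] = 2.6355, γ^t·E[r] = 1.079497, running G = 8.701922
t=5: π = [0.1491, 0.1947, 0.1677, 0.1463, 0.1885, 0.1537], E[r] = 2.6353, γ^t·E[r] = 0.863543, running G = 9.565465
t=6: π = [0.1491, 0.1947, 0.1676, 0.1463, 0.1885, 0.1537], E[r] = 2.6353, γ^t·E[r] = 0.690818, running G = 10.256283
t=7: π = [0.1491, 0.1947, 0.1676, 0.1463, 0.1885, 0.1537], E[r] = 2.6352, γ^t·E[r] = 0.552651, running G = 10.808934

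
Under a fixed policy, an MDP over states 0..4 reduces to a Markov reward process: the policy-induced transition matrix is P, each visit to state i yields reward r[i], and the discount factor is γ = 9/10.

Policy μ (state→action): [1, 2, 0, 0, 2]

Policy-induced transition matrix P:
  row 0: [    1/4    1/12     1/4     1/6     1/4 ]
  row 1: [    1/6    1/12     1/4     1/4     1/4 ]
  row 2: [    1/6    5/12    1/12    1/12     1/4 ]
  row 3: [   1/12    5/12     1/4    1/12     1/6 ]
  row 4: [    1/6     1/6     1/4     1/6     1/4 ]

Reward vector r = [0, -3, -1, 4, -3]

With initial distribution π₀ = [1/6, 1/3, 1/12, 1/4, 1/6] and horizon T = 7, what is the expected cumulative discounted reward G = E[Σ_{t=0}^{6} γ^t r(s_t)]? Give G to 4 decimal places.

G = -4.6709

t=0: π = [0.1667, 0.3333, 0.0833, 0.2500, 0.1667], E[r] = -0.5833, γ^t·E[r] = -0.583333, running G = -0.583333
t=1: π = [0.1597, 0.2083, 0.2361, 0.1667, 0.2292], E[r] = -0.8819, γ^t·E[r] = -0.793750, running G = -1.377083
t=2: π = [0.1661, 0.2367, 0.2106, 0.1505, 0.2361], E[r] = -1.0272, γ^t·E[r] = -0.832031, running G = -2.209115
t=3: π = [0.1680, 0.2234, 0.2149, 0.1563, 0.2375], E[r] = -0.9722, γ^t·E[r] = -0.708750, running G = -2.917865
t=4: π = [0.1676, 0.2269, 0.2142, 0.1543, 0.2370], E[r] = -0.9883, γ^t·E[r] = -0.648403, running G = -3.566268
t=5: π = [0.1678, 0.2259, 0.2143, 0.1549, 0.2371], E[r] = -0.9841, γ^t·E[r] = -0.581074, running G = -4.147342
t=6: π = [0.1677, 0.2261, 0.2143, 0.1547, 0.2371], E[r] = -0.9851, γ^t·E[r] = -0.523519, running G = -4.670861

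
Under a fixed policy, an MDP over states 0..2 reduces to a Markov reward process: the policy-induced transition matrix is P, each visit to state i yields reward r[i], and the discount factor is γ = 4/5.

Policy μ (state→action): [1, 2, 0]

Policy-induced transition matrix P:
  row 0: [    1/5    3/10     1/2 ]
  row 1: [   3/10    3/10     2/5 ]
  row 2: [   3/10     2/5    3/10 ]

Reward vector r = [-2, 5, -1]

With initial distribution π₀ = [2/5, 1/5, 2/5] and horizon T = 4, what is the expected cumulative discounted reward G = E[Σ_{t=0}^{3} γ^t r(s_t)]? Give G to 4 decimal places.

t=0: π = [0.4000, 0.2000, 0.4000], E[r] = -0.2000, γ^t·E[r] = -0.200000, running G = -0.200000
t=1: π = [0.2600, 0.3400, 0.4000], E[r] = 0.7800, γ^t·E[r] = 0.624000, running G = 0.424000
t=2: π = [0.2740, 0.3400, 0.3860], E[r] = 0.7660, γ^t·E[r] = 0.490240, running G = 0.914240
t=3: π = [0.2726, 0.3386, 0.3888], E[r] = 0.7590, γ^t·E[r] = 0.388608, running G = 1.302848

G = 1.3028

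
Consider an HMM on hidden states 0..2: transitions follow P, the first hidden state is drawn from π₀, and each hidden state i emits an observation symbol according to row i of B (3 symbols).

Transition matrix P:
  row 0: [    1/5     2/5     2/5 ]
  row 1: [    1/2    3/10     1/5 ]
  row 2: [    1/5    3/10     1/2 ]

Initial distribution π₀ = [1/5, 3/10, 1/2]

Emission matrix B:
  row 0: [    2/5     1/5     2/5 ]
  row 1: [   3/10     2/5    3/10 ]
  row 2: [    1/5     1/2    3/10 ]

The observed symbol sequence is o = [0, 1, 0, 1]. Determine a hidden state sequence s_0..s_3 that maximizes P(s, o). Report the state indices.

path = [2, 2, 2, 2]

t=0: δ = [8.000e-02, 9.000e-02, 1.000e-01]  (obs o_0=0)
t=1: δ = [9.000e-03, 1.280e-02, 2.500e-02]  ψ = [1, 0, 2]  (obs o_1=1)
t=2: δ = [2.560e-03, 2.250e-03, 2.500e-03]  ψ = [1, 2, 2]  (obs o_2=0)
t=3: δ = [2.250e-04, 4.096e-04, 6.250e-04]  ψ = [1, 0, 2]  (obs o_3=1)
backtrack: best end state = 2; path = [2, 2, 2, 2]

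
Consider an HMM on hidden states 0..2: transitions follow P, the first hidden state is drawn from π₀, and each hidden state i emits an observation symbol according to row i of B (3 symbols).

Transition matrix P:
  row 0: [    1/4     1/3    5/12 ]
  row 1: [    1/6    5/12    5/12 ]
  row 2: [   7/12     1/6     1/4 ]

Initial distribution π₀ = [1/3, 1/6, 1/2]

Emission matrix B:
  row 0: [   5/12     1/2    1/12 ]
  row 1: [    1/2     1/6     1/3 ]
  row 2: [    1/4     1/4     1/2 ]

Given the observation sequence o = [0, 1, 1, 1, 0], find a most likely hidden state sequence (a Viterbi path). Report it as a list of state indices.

path = [2, 0, 2, 0, 1]

t=0: δ = [1.389e-01, 8.333e-02, 1.250e-01]  (obs o_0=0)
t=1: δ = [3.646e-02, 7.716e-03, 1.447e-02]  ψ = [2, 0, 0]  (obs o_1=1)
t=2: δ = [4.557e-03, 2.025e-03, 3.798e-03]  ψ = [0, 0, 0]  (obs o_2=1)
t=3: δ = [1.108e-03, 2.532e-04, 4.747e-04]  ψ = [2, 0, 0]  (obs o_3=1)
t=4: δ = [1.154e-04, 1.846e-04, 1.154e-04]  ψ = [0, 0, 0]  (obs o_4=0)
backtrack: best end state = 1; path = [2, 0, 2, 0, 1]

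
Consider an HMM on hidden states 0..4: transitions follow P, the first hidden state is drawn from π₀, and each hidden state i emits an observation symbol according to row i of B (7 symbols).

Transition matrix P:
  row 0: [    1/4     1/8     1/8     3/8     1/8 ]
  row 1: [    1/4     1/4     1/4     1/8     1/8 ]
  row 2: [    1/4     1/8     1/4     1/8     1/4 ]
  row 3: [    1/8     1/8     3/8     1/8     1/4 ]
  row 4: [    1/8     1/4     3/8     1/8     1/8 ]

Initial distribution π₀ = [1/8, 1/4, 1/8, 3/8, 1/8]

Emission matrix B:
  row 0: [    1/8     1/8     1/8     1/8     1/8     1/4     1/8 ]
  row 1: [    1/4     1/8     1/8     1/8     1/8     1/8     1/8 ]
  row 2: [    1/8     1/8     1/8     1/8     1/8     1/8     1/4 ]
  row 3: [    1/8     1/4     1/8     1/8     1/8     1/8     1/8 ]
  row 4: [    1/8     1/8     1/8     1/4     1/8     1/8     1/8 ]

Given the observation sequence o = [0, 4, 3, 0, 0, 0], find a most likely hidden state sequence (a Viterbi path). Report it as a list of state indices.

t=0: δ = [1.562e-02, 6.250e-02, 1.562e-02, 4.688e-02, 1.562e-02]  (obs o_0=0)
t=1: δ = [1.953e-03, 1.953e-03, 2.197e-03, 9.766e-04, 1.465e-03]  ψ = [1, 1, 3, 1, 3]  (obs o_1=4)
t=2: δ = [6.866e-05, 6.104e-05, 6.866e-05, 9.155e-05, 1.373e-04]  ψ = [2, 1, 2, 0, 2]  (obs o_2=3)
t=3: δ = [2.146e-06, 8.583e-06, 6.437e-06, 3.219e-06, 2.861e-06]  ψ = [0, 4, 4, 0, 3]  (obs o_3=0)
t=4: δ = [2.682e-07, 5.364e-07, 2.682e-07, 1.341e-07, 2.012e-07]  ψ = [1, 1, 1, 1, 2]  (obs o_4=0)
t=5: δ = [1.676e-08, 3.353e-08, 1.676e-08, 1.257e-08, 8.382e-09]  ψ = [1, 1, 1, 0, 1]  (obs o_5=0)
backtrack: best end state = 1; path = [3, 2, 4, 1, 1, 1]

path = [3, 2, 4, 1, 1, 1]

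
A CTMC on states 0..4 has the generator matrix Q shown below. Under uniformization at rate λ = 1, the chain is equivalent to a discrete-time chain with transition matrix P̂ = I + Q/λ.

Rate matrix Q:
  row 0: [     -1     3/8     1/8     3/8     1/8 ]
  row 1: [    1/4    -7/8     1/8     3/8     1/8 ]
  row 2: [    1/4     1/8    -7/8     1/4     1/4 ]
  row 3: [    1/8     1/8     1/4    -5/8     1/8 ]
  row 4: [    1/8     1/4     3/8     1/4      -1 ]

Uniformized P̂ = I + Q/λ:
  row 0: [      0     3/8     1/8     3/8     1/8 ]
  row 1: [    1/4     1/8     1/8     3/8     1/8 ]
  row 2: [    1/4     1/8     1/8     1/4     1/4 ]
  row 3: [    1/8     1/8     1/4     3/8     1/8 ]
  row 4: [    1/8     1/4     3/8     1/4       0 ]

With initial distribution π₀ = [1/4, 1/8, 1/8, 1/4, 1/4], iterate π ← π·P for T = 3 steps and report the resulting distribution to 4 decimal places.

π = [0.1499, 0.1833, 0.2014, 0.3335, 0.1318]

t=0: π = [0.2500, 0.1250, 0.1250, 0.2500, 0.2500]
t=1: π = [0.1250, 0.2188, 0.2188, 0.3281, 0.1094]
t=2: π = [0.1641, 0.1699, 0.1934, 0.3340, 0.1387]
t=3: π = [0.1499, 0.1833, 0.2014, 0.3335, 0.1318]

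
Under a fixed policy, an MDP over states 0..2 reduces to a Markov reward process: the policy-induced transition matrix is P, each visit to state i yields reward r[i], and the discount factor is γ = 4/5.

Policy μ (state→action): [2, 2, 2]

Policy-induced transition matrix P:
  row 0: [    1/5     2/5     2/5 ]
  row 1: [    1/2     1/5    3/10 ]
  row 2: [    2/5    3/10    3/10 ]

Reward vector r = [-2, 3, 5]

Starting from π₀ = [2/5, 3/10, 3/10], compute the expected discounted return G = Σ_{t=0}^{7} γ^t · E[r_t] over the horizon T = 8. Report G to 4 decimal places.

t=0: π = [0.4000, 0.3000, 0.3000], E[r] = 1.6000, γ^t·E[r] = 1.600000, running G = 1.600000
t=1: π = [0.3500, 0.3100, 0.3400], E[r] = 1.9300, γ^t·E[r] = 1.544000, running G = 3.144000
t=2: π = [0.3610, 0.3040, 0.3350], E[r] = 1.8650, γ^t·E[r] = 1.193600, running G = 4.337600
t=3: π = [0.3582, 0.3057, 0.3361], E[r] = 1.8812, γ^t·E[r] = 0.963174, running G = 5.300774
t=4: π = [0.3589, 0.3053, 0.3358], E[r] = 1.8770, γ^t·E[r] = 0.768815, running G = 6.069590
t=5: π = [0.3587, 0.3054, 0.3359], E[r] = 1.8781, γ^t·E[r] = 0.615413, running G = 6.685002
t=6: π = [0.3588, 0.3053, 0.3359], E[r] = 1.8778, γ^t·E[r] = 0.492255, running G = 7.177257
t=7: π = [0.3588, 0.3053, 0.3359], E[r] = 1.8779, γ^t·E[r] = 0.393820, running G = 7.571077

G = 7.5711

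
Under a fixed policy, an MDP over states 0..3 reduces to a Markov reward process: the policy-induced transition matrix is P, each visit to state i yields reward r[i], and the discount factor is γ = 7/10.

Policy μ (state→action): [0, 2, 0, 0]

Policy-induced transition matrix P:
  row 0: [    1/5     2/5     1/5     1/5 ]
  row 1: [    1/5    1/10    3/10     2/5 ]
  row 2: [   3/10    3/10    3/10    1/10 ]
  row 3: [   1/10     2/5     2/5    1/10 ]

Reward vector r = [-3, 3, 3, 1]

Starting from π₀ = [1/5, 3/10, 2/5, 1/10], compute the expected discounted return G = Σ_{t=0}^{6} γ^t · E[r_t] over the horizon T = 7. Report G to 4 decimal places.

G = 4.2545

t=0: π = [0.2000, 0.3000, 0.4000, 0.1000], E[r] = 1.6000, γ^t·E[r] = 1.600000, running G = 1.600000
t=1: π = [0.2300, 0.2700, 0.2900, 0.2100], E[r] = 1.2000, γ^t·E[r] = 0.840000, running G = 2.440000
t=2: π = [0.2080, 0.2900, 0.2980, 0.2040], E[r] = 1.3440, γ^t·E[r] = 0.658560, running G = 3.098560
t=3: π = [0.2094, 0.2832, 0.2996, 0.2078], E[r] = 1.3280, γ^t·E[r] = 0.455504, running G = 3.554064
t=4: π = [0.2092, 0.2851, 0.2998, 0.2059], E[r] = 1.3331, γ^t·E[r] = 0.320082, running G = 3.874146
t=5: π = [0.2094, 0.2845, 0.2997, 0.2064], E[r] = 1.3308, γ^t·E[r] = 0.223659, running G = 4.097806
t=6: π = [0.2093, 0.2847, 0.2997, 0.2063], E[r] = 1.3315, γ^t·E[r] = 0.156648, running G = 4.254454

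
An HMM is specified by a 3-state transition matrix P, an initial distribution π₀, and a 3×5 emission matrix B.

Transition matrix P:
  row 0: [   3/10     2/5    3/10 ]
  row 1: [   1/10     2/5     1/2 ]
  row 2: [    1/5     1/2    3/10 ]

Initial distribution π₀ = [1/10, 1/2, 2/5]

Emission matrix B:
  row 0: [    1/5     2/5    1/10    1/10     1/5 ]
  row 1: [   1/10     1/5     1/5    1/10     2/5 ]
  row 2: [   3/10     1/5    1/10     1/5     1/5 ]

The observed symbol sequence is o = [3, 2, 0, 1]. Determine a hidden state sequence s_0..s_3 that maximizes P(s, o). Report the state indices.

path = [2, 1, 2, 1]

t=0: δ = [1.000e-02, 5.000e-02, 8.000e-02]  (obs o_0=3)
t=1: δ = [1.600e-03, 8.000e-03, 2.500e-03]  ψ = [2, 2, 1]  (obs o_1=2)
t=2: δ = [1.600e-04, 3.200e-04, 1.200e-03]  ψ = [1, 1, 1]  (obs o_2=0)
t=3: δ = [9.600e-05, 1.200e-04, 7.200e-05]  ψ = [2, 2, 2]  (obs o_3=1)
backtrack: best end state = 1; path = [2, 1, 2, 1]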